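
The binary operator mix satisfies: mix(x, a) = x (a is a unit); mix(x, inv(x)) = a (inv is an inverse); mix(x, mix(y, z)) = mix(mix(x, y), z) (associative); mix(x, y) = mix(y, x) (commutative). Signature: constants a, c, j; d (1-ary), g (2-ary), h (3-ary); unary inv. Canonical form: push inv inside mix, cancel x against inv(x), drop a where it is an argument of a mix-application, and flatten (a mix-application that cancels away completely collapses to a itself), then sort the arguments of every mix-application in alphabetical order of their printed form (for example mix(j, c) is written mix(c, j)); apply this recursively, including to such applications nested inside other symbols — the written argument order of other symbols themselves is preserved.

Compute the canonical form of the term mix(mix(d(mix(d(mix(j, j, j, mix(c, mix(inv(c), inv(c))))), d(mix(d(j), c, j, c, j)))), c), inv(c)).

Inverses cancel:  c cancels
Collect terms:  d(mix(d(mix(c, c, d(j), j, j)), d(mix(inv(c), j, j, j))))

Answer: d(mix(d(mix(c, c, d(j), j, j)), d(mix(inv(c), j, j, j))))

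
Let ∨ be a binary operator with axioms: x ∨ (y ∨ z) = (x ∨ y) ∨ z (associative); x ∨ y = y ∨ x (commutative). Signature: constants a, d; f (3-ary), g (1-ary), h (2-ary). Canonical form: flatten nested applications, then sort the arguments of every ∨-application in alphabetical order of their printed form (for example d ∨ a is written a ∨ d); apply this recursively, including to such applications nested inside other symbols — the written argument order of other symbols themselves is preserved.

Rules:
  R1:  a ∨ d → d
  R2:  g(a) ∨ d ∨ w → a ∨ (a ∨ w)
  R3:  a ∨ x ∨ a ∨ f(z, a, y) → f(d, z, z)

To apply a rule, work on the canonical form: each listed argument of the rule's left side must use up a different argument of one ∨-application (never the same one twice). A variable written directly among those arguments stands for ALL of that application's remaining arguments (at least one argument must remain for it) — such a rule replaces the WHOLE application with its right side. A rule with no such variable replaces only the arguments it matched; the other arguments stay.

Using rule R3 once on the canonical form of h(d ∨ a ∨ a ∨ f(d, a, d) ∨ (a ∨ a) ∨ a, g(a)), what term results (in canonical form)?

Canonical form:  h(a ∨ a ∨ a ∨ a ∨ a ∨ d ∨ f(d, a, d), g(a))
R3 matches:  uses a, a, f(d, a, d);  x := a ∨ a ∨ a ∨ d, y := d, z := d
Every leftover argument binds to the variable; the entire application is replaced.
Giving:  h(f(d, d, d), g(a))

Answer: h(f(d, d, d), g(a))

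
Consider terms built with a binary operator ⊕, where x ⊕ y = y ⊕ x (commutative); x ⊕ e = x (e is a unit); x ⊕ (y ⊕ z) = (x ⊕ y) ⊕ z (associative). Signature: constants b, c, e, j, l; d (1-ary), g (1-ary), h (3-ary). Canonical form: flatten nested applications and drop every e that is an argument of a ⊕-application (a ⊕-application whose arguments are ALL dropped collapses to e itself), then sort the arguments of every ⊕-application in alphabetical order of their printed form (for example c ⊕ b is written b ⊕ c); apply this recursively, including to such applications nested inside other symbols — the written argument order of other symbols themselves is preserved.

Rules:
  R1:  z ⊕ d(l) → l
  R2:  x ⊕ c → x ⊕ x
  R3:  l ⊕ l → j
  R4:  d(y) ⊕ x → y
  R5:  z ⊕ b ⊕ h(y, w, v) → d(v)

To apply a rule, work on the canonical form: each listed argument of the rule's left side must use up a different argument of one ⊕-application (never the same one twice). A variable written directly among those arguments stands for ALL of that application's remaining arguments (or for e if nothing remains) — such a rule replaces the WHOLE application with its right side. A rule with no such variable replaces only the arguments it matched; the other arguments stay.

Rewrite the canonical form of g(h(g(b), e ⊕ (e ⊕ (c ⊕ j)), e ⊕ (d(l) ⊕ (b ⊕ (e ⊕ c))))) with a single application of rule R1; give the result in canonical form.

Answer: g(h(g(b), c ⊕ j, l))

Derivation:
Canonical form:  g(h(g(b), c ⊕ j, b ⊕ c ⊕ d(l)))
Apply R1:  consuming d(l);  z := b ⊕ c
Every leftover argument binds to the variable; the entire application is replaced.
Giving:  g(h(g(b), c ⊕ j, l))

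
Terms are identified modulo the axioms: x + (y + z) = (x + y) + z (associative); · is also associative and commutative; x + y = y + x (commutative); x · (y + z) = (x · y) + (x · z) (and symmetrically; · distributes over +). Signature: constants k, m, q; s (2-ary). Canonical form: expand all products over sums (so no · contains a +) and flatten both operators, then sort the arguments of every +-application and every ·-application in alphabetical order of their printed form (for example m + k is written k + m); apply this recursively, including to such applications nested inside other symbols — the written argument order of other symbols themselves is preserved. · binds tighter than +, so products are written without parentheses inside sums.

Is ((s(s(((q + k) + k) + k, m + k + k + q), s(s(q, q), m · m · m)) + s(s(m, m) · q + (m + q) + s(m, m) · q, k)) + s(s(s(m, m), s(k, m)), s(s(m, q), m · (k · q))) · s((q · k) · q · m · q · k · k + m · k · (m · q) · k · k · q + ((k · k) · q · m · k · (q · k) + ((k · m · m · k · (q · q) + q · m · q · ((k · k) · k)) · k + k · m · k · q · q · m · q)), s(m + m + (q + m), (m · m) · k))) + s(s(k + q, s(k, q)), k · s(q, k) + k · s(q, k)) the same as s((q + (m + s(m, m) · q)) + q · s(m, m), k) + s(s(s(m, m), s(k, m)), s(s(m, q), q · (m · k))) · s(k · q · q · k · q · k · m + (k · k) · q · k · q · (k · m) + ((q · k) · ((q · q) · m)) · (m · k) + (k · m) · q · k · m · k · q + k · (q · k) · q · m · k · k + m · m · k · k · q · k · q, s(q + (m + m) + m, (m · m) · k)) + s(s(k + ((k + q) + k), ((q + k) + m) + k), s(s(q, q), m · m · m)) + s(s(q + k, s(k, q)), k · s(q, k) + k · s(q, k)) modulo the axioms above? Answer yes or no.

Answer: yes — both canonical forms are s(k · k · k · k · m · q · q + k · k · k · k · m · q · q + k · k · k · m · m · q · q + k · k · k · m · m · q · q + k · k · k · m · q · q · q + k · k · m · m · q · q · q, s(m + m + m + q, k · m · m)) · s(s(s(m, m), s(k, m)), s(s(m, q), k · m · q)) + s(m + q + q · s(m, m) + q · s(m, m), k) + s(s(k + k + k + q, k + k + m + q), s(s(q, q), m · m · m)) + s(s(k + q, s(k, q)), k · s(q, k) + k · s(q, k))

Derivation:
Left:  ((s(s(((q + k) + k) + k, m + k + k + q), s(s(q, q), m · m · m)) + s(s(m, m) · q + (m + q) + s(m, m) · q, k)) + s(s(s(m, m), s(k, m)), s(s(m, q), m · (k · q))) · s((q · k) · q · m · q · k · k + m · k · (m · q) · k · k · q + ((k · k) · q · m · k · (q · k) + ((k · m · m · k · (q · q) + q · m · q · ((k · k) · k)) · k + k · m · k · q · q · m · q)), s(m + m + (q + m), (m · m) · k))) + s(s(k + q, s(k, q)), k · s(q, k) + k · s(q, k))
  Expand products over sums:  s(s(k + k + k + q, k + k + m + q), s(s(q, q), m · m · m)) + s(m + q + q · s(m, m) + q · s(m, m), k) + s(k · k · k · k · m · q · q + k · k · k · k · m · q · q + k · k · k · m · m · q · q + k · k · k · m · m · q · q + k · k · k · m · q · q · q + k · k · m · m · q · q · q, s(m + m + m + q, k · m · m)) · s(s(s(m, m), s(k, m)), s(s(m, q), k · m · q)) + s(s(k + q, s(k, q)), k · s(q, k) + k · s(q, k))
  Sort arguments:  s(k · k · k · k · m · q · q + k · k · k · k · m · q · q + k · k · k · m · m · q · q + k · k · k · m · m · q · q + k · k · k · m · q · q · q + k · k · m · m · q · q · q, s(m + m + m + q, k · m · m)) · s(s(s(m, m), s(k, m)), s(s(m, q), k · m · q)) + s(m + q + q · s(m, m) + q · s(m, m), k) + s(s(k + k + k + q, k + k + m + q), s(s(q, q), m · m · m)) + s(s(k + q, s(k, q)), k · s(q, k) + k · s(q, k))
Right:  s((q + (m + s(m, m) · q)) + q · s(m, m), k) + s(s(s(m, m), s(k, m)), s(s(m, q), q · (m · k))) · s(k · q · q · k · q · k · m + (k · k) · q · k · q · (k · m) + ((q · k) · ((q · q) · m)) · (m · k) + (k · m) · q · k · m · k · q + k · (q · k) · q · m · k · k + m · m · k · k · q · k · q, s(q + (m + m) + m, (m · m) · k)) + s(s(k + ((k + q) + k), ((q + k) + m) + k), s(s(q, q), m · m · m)) + s(s(q + k, s(k, q)), k · s(q, k) + k · s(q, k))
  Flatten:  s(m + q + q · s(m, m) + q · s(m, m), k) + s(k · k · k · k · m · q · q + k · k · k · k · m · q · q + k · k · k · m · m · q · q + k · k · k · m · m · q · q + k · k · k · m · q · q · q + k · k · m · m · q · q · q, s(m + m + m + q, k · m · m)) · s(s(s(m, m), s(k, m)), s(s(m, q), k · m · q)) + s(s(k + k + k + q, k + k + m + q), s(s(q, q), m · m · m)) + s(s(k + q, s(k, q)), k · s(q, k) + k · s(q, k))
  Sort:  s(k · k · k · k · m · q · q + k · k · k · k · m · q · q + k · k · k · m · m · q · q + k · k · k · m · m · q · q + k · k · k · m · q · q · q + k · k · m · m · q · q · q, s(m + m + m + q, k · m · m)) · s(s(s(m, m), s(k, m)), s(s(m, q), k · m · q)) + s(m + q + q · s(m, m) + q · s(m, m), k) + s(s(k + k + k + q, k + k + m + q), s(s(q, q), m · m · m)) + s(s(k + q, s(k, q)), k · s(q, k) + k · s(q, k))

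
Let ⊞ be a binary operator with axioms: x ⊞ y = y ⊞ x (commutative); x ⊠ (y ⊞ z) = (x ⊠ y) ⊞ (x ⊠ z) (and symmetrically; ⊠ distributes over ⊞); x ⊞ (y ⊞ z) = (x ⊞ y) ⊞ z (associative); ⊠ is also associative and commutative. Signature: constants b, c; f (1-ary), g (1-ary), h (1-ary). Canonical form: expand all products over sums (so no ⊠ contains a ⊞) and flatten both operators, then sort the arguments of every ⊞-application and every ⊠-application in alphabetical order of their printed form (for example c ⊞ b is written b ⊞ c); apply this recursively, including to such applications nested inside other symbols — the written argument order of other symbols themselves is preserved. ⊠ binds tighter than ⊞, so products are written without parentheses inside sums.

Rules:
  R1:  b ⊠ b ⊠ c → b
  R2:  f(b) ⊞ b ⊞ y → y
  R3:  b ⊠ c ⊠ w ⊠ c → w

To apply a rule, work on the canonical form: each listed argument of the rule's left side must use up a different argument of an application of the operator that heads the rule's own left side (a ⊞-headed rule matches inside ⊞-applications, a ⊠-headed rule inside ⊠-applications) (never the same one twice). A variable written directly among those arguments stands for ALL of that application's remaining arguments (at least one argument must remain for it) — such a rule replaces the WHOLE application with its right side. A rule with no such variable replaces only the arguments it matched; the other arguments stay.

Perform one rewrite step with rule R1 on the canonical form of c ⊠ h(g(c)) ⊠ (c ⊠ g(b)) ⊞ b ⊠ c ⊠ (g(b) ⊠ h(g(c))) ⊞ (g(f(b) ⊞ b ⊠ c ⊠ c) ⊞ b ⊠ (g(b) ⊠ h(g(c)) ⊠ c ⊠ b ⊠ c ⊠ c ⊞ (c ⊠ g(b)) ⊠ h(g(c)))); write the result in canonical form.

Answer: b ⊠ c ⊠ c ⊠ g(b) ⊠ h(g(c)) ⊞ b ⊠ c ⊠ g(b) ⊠ h(g(c)) ⊞ b ⊠ c ⊠ g(b) ⊠ h(g(c)) ⊞ c ⊠ c ⊠ g(b) ⊠ h(g(c)) ⊞ g(b ⊠ c ⊠ c ⊞ f(b))

Derivation:
Canonical form:  b ⊠ b ⊠ c ⊠ c ⊠ c ⊠ g(b) ⊠ h(g(c)) ⊞ b ⊠ c ⊠ g(b) ⊠ h(g(c)) ⊞ b ⊠ c ⊠ g(b) ⊠ h(g(c)) ⊞ c ⊠ c ⊠ g(b) ⊠ h(g(c)) ⊞ g(b ⊠ c ⊠ c ⊞ f(b))
Apply R1:  consuming b, b, c
New term:  b ⊠ c ⊠ c ⊠ g(b) ⊠ h(g(c)) ⊞ b ⊠ c ⊠ g(b) ⊠ h(g(c)) ⊞ b ⊠ c ⊠ g(b) ⊠ h(g(c)) ⊞ c ⊠ c ⊠ g(b) ⊠ h(g(c)) ⊞ g(b ⊠ c ⊠ c ⊞ f(b))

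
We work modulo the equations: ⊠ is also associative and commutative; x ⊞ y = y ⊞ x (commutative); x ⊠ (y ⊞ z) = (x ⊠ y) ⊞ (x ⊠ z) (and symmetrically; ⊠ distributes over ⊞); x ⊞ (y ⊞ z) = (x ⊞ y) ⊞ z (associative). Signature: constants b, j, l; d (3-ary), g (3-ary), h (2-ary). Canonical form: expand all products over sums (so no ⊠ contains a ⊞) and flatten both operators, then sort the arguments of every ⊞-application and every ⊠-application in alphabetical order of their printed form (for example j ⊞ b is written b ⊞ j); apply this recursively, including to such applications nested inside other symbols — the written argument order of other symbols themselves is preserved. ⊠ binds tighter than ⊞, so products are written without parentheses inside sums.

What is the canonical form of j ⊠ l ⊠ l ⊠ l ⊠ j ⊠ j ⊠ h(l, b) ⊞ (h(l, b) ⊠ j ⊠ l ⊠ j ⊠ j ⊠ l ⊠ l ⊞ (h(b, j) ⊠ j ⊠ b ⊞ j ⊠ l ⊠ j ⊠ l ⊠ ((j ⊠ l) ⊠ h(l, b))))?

Merge nested applications:  h(l, b) ⊠ j ⊠ j ⊠ j ⊠ l ⊠ l ⊠ l ⊞ h(l, b) ⊠ j ⊠ j ⊠ j ⊠ l ⊠ l ⊠ l ⊞ b ⊠ h(b, j) ⊠ j ⊞ h(l, b) ⊠ j ⊠ j ⊠ j ⊠ l ⊠ l ⊠ l
Sort arguments:  b ⊠ h(b, j) ⊠ j ⊞ h(l, b) ⊠ j ⊠ j ⊠ j ⊠ l ⊠ l ⊠ l ⊞ h(l, b) ⊠ j ⊠ j ⊠ j ⊠ l ⊠ l ⊠ l ⊞ h(l, b) ⊠ j ⊠ j ⊠ j ⊠ l ⊠ l ⊠ l

Answer: b ⊠ h(b, j) ⊠ j ⊞ h(l, b) ⊠ j ⊠ j ⊠ j ⊠ l ⊠ l ⊠ l ⊞ h(l, b) ⊠ j ⊠ j ⊠ j ⊠ l ⊠ l ⊠ l ⊞ h(l, b) ⊠ j ⊠ j ⊠ j ⊠ l ⊠ l ⊠ l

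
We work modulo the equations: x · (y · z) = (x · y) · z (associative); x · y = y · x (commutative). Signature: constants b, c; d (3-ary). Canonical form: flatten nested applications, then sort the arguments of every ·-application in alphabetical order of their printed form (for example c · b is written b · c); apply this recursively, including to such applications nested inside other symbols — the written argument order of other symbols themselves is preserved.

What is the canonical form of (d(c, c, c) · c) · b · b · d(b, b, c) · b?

Answer: b · b · b · c · d(b, b, c) · d(c, c, c)

Derivation:
Merge nested applications:  d(c, c, c) · c · b · b · d(b, b, c) · b
Sort arguments:  b · b · b · c · d(b, b, c) · d(c, c, c)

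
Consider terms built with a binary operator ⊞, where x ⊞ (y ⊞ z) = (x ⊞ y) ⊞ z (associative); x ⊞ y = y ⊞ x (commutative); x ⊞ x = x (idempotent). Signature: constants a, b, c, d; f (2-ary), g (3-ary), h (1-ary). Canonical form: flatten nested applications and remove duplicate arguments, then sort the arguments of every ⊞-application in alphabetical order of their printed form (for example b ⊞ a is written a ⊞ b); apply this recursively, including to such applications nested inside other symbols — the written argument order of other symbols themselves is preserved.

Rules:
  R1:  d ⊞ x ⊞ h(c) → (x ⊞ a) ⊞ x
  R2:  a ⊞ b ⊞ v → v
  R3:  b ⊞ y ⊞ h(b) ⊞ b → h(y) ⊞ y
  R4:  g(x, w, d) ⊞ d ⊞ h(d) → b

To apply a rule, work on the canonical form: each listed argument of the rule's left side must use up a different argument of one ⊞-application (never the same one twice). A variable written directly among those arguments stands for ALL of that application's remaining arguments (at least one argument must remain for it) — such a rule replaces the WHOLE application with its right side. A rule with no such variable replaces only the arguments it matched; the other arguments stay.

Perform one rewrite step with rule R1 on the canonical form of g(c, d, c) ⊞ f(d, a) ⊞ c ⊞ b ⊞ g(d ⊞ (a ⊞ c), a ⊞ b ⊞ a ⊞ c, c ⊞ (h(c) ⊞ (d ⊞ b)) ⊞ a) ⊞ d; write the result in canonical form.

Canonical form:  b ⊞ c ⊞ d ⊞ f(d, a) ⊞ g(a ⊞ c ⊞ d, a ⊞ b ⊞ c, a ⊞ b ⊞ c ⊞ d ⊞ h(c)) ⊞ g(c, d, c)
Apply R1:  consuming d, h(c);  x := a ⊞ b ⊞ c
The variable takes the whole remainder — replace the entire application.
Giving:  b ⊞ c ⊞ d ⊞ f(d, a) ⊞ g(a ⊞ c ⊞ d, a ⊞ b ⊞ c, a ⊞ b ⊞ c) ⊞ g(c, d, c)

Answer: b ⊞ c ⊞ d ⊞ f(d, a) ⊞ g(a ⊞ c ⊞ d, a ⊞ b ⊞ c, a ⊞ b ⊞ c) ⊞ g(c, d, c)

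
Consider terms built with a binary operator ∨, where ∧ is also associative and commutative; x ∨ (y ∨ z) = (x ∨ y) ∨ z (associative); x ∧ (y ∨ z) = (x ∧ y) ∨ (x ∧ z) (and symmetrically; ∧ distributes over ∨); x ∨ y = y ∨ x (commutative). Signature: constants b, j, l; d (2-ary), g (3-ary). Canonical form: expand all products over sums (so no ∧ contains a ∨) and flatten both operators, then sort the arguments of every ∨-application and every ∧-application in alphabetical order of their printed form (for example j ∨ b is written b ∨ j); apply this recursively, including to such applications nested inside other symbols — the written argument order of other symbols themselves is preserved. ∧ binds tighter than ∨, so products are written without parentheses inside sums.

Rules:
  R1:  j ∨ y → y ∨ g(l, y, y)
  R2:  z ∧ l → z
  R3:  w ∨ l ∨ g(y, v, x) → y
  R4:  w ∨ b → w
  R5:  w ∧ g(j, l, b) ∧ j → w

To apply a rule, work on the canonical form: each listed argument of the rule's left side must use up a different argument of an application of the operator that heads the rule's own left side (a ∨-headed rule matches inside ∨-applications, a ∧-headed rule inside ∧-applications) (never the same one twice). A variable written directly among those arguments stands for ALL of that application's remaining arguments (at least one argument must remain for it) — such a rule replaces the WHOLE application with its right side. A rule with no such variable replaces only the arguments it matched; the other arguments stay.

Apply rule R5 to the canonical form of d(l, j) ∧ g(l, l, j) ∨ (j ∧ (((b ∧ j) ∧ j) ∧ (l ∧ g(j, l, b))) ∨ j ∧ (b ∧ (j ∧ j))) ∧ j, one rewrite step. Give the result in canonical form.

Answer: b ∧ j ∧ j ∧ j ∧ j ∨ b ∧ j ∧ j ∧ j ∧ l ∨ d(l, j) ∧ g(l, l, j)

Derivation:
Canonical form:  b ∧ g(j, l, b) ∧ j ∧ j ∧ j ∧ j ∧ l ∨ b ∧ j ∧ j ∧ j ∧ j ∨ d(l, j) ∧ g(l, l, j)
R5 matches:  uses g(j, l, b), j;  w := b ∧ j ∧ j ∧ j ∧ l
Every leftover argument binds to the variable; the entire application is replaced.
New term:  b ∧ j ∧ j ∧ j ∧ j ∨ b ∧ j ∧ j ∧ j ∧ l ∨ d(l, j) ∧ g(l, l, j)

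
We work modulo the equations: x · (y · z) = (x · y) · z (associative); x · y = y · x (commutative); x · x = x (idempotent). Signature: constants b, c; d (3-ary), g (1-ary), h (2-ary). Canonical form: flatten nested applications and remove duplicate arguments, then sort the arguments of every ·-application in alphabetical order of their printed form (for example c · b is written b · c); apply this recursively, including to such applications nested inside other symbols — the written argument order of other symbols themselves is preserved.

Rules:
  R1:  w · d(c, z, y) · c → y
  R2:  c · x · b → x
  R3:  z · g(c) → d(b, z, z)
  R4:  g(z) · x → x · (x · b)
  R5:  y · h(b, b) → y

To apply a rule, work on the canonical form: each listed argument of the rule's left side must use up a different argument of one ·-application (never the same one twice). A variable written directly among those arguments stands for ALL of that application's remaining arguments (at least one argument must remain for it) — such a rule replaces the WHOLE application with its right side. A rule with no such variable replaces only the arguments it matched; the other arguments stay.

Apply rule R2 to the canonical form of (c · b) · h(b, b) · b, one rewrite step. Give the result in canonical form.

Canonical form:  b · c · h(b, b)
Match R2:  consume b, c;  x := h(b, b)
Every leftover argument binds to the variable; the entire application is replaced.
Giving:  h(b, b)

Answer: h(b, b)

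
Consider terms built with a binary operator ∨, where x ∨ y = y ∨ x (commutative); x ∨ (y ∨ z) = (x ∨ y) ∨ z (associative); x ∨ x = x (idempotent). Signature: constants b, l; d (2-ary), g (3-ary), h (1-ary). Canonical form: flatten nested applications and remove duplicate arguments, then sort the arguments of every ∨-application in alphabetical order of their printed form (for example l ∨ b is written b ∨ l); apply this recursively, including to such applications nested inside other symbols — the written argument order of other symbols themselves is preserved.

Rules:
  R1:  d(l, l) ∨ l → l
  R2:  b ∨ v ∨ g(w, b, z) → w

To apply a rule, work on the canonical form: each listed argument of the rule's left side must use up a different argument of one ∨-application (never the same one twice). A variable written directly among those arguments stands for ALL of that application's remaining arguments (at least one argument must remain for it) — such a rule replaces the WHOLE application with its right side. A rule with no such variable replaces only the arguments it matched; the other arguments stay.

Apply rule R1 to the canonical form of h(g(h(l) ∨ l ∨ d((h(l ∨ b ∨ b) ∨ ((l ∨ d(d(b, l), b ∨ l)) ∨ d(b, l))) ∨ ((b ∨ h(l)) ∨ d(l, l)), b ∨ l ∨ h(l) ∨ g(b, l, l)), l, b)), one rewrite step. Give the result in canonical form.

Canonical form:  h(g(d(b ∨ d(b, l) ∨ d(d(b, l), b ∨ l) ∨ d(l, l) ∨ h(b ∨ l) ∨ h(l) ∨ l, b ∨ g(b, l, l) ∨ h(l) ∨ l) ∨ h(l) ∨ l, l, b))
Apply R1:  consuming d(l, l), l
New term:  h(g(d(b ∨ d(b, l) ∨ d(d(b, l), b ∨ l) ∨ h(b ∨ l) ∨ h(l) ∨ l, b ∨ g(b, l, l) ∨ h(l) ∨ l) ∨ h(l) ∨ l, l, b))

Answer: h(g(d(b ∨ d(b, l) ∨ d(d(b, l), b ∨ l) ∨ h(b ∨ l) ∨ h(l) ∨ l, b ∨ g(b, l, l) ∨ h(l) ∨ l) ∨ h(l) ∨ l, l, b))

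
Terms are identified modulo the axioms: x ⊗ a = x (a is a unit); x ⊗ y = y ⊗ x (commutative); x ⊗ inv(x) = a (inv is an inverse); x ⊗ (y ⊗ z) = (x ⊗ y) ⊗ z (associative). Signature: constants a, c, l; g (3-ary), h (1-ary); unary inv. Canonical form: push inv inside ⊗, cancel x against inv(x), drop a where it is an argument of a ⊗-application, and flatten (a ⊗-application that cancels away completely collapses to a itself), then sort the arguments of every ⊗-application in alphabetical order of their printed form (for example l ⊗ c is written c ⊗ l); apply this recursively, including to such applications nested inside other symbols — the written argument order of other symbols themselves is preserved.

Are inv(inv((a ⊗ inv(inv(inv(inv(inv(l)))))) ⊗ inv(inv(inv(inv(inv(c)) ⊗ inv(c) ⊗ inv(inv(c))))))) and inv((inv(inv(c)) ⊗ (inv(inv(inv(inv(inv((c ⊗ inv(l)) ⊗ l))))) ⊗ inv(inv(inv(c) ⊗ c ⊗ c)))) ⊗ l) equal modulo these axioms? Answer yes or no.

Answer: yes — both canonical forms are inv(c) ⊗ inv(l)

Derivation:
Left:  inv(inv((a ⊗ inv(inv(inv(inv(inv(l)))))) ⊗ inv(inv(inv(inv(inv(c)) ⊗ inv(c) ⊗ inv(inv(c)))))))
  Push inv inside:  distribute inv over ⊗ and collapse double inv
  Collect terms:  inv(l) ⊗ inv(c)
  Sort arguments:  inv(c) ⊗ inv(l)
Right:  inv((inv(inv(c)) ⊗ (inv(inv(inv(inv(inv((c ⊗ inv(l)) ⊗ l))))) ⊗ inv(inv(inv(c) ⊗ c ⊗ c)))) ⊗ l)
  Push inv inside:  distribute inv over ⊗ and collapse double inv
  Combine occurrences:  inv(c) ⊗ inv(l)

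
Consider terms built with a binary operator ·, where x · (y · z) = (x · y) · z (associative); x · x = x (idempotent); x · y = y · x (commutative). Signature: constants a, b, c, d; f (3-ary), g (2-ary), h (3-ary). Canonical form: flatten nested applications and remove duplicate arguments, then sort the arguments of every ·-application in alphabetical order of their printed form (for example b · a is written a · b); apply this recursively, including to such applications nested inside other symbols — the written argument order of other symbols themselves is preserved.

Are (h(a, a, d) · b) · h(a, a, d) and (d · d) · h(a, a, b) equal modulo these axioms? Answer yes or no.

Left:  (h(a, a, d) · b) · h(a, a, d)
  Un-nest:  h(a, a, d) · b · h(a, a, d)
  Deduplicate:  drop duplicate h(a, a, d)
  Order the arguments:  b · h(a, a, d)
Right:  (d · d) · h(a, a, b)
  Un-nest:  d · d · h(a, a, b)
  Idempotence:  drop duplicate d
  Sort:  d · h(a, a, b)

Answer: no — b · h(a, a, d) vs d · h(a, a, b)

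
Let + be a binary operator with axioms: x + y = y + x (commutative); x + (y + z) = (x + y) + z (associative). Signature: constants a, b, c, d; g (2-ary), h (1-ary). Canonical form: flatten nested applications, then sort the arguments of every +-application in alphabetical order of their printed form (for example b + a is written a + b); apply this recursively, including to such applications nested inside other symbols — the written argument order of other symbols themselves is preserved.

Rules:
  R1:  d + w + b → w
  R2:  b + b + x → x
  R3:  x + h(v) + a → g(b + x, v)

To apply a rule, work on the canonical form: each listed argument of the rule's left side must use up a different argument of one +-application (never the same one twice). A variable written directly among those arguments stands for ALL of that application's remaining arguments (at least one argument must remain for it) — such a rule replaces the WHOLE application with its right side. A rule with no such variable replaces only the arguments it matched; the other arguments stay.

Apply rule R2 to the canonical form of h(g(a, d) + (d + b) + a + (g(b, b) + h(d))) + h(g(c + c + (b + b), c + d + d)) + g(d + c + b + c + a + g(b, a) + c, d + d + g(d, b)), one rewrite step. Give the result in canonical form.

Answer: g(a + b + c + c + c + d + g(b, a), d + d + g(d, b)) + h(a + b + d + g(a, d) + g(b, b) + h(d)) + h(g(c + c, c + d + d))

Derivation:
Canonical form:  g(a + b + c + c + c + d + g(b, a), d + d + g(d, b)) + h(a + b + d + g(a, d) + g(b, b) + h(d)) + h(g(b + b + c + c, c + d + d))
Match R2:  consume b, b;  x := c + c
The extension variable absorbs all remaining arguments, so the whole application is rewritten.
Result:  g(a + b + c + c + c + d + g(b, a), d + d + g(d, b)) + h(a + b + d + g(a, d) + g(b, b) + h(d)) + h(g(c + c, c + d + d))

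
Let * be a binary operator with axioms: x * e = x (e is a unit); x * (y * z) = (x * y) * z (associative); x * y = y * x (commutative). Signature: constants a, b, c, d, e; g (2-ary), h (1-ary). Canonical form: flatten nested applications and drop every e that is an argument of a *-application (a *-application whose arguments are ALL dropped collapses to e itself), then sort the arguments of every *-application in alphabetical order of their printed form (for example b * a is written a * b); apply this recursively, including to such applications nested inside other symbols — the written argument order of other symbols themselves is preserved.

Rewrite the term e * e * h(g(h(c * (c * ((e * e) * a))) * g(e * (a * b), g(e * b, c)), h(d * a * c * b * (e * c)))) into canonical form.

Answer: h(g(g(a * b, g(b, c)) * h(a * c * c), h(a * b * c * c * d)))

Derivation:
Inside:  h(g(h(c * (c * ((e * e) * a))) * g(e * (a * b), g(e * b, c)), h(d * a * c * b * (e * c))))  →  h(g(g(a * b, g(b, c)) * h(a * c * c), h(a * b * c * c * d)))
Unit:  drop e (×2)
Order the arguments:  h(g(g(a * b, g(b, c)) * h(a * c * c), h(a * b * c * c * d)))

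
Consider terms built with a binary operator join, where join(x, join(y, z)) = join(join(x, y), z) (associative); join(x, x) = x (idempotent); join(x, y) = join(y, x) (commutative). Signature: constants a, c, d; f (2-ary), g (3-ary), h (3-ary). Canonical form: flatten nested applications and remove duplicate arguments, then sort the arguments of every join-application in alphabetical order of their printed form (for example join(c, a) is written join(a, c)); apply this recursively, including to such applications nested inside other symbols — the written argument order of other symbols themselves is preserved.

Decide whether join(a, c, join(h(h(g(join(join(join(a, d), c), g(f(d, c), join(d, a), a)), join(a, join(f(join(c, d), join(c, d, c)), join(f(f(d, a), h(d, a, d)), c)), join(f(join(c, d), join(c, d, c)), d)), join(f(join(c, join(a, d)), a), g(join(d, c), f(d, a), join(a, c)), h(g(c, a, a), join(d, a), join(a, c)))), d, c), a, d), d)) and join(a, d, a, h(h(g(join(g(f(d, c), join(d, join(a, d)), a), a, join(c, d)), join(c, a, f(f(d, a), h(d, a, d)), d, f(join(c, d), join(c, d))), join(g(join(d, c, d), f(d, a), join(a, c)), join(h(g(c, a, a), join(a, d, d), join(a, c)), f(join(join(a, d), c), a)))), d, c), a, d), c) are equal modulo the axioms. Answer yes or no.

Answer: yes — both canonical forms are join(a, c, d, h(h(g(join(a, c, d, g(f(d, c), join(a, d), a)), join(a, c, d, f(f(d, a), h(d, a, d)), f(join(c, d), join(c, d))), join(f(join(a, c, d), a), g(join(c, d), f(d, a), join(a, c)), h(g(c, a, a), join(a, d), join(a, c)))), d, c), a, d))

Derivation:
Left:  join(a, c, join(h(h(g(join(join(join(a, d), c), g(f(d, c), join(d, a), a)), join(a, join(f(join(c, d), join(c, d, c)), join(f(f(d, a), h(d, a, d)), c)), join(f(join(c, d), join(c, d, c)), d)), join(f(join(c, join(a, d)), a), g(join(d, c), f(d, a), join(a, c)), h(g(c, a, a), join(d, a), join(a, c)))), d, c), a, d), d))
  Flatten:  join(a, c, h(h(g(join(join(join(a, d), c), g(f(d, c), join(d, a), a)), join(a, join(f(join(c, d), join(c, d, c)), join(f(f(d, a), h(d, a, d)), c)), join(f(join(c, d), join(c, d, c)), d)), join(f(join(c, join(a, d)), a), g(join(d, c), f(d, a), join(a, c)), h(g(c, a, a), join(d, a), join(a, c)))), d, c), a, d), d)
  Canonicalize subterm:  h(h(g(join(join(join(a, d), c), g(f(d, c), join(d, a), a)), join(a, join(f(join(c, d), join(c, d, c)), join(f(f(d, a), h(d, a, d)), c)), join(f(join(c, d), join(c, d, c)), d)), join(f(join(c, join(a, d)), a), g(join(d, c), f(d, a), join(a, c)), h(g(c, a, a), join(d, a), join(a, c)))), d, c), a, d)  →  h(h(g(join(a, c, d, g(f(d, c), join(a, d), a)), join(a, c, d, f(f(d, a), h(d, a, d)), f(join(c, d), join(c, d))), join(f(join(a, c, d), a), g(join(c, d), f(d, a), join(a, c)), h(g(c, a, a), join(a, d), join(a, c)))), d, c), a, d)
  Sort:  join(a, c, d, h(h(g(join(a, c, d, g(f(d, c), join(a, d), a)), join(a, c, d, f(f(d, a), h(d, a, d)), f(join(c, d), join(c, d))), join(f(join(a, c, d), a), g(join(c, d), f(d, a), join(a, c)), h(g(c, a, a), join(a, d), join(a, c)))), d, c), a, d))
Right:  join(a, d, a, h(h(g(join(g(f(d, c), join(d, join(a, d)), a), a, join(c, d)), join(c, a, f(f(d, a), h(d, a, d)), d, f(join(c, d), join(c, d))), join(g(join(d, c, d), f(d, a), join(a, c)), join(h(g(c, a, a), join(a, d, d), join(a, c)), f(join(join(a, d), c), a)))), d, c), a, d), c)
  Canonicalize subterm:  h(h(g(join(g(f(d, c), join(d, join(a, d)), a), a, join(c, d)), join(c, a, f(f(d, a), h(d, a, d)), d, f(join(c, d), join(c, d))), join(g(join(d, c, d), f(d, a), join(a, c)), join(h(g(c, a, a), join(a, d, d), join(a, c)), f(join(join(a, d), c), a)))), d, c), a, d)  →  h(h(g(join(a, c, d, g(f(d, c), join(a, d), a)), join(a, c, d, f(f(d, a), h(d, a, d)), f(join(c, d), join(c, d))), join(f(join(a, c, d), a), g(join(c, d), f(d, a), join(a, c)), h(g(c, a, a), join(a, d), join(a, c)))), d, c), a, d)
  Drop duplicates:  drop duplicate a
  Order the arguments:  join(a, c, d, h(h(g(join(a, c, d, g(f(d, c), join(a, d), a)), join(a, c, d, f(f(d, a), h(d, a, d)), f(join(c, d), join(c, d))), join(f(join(a, c, d), a), g(join(c, d), f(d, a), join(a, c)), h(g(c, a, a), join(a, d), join(a, c)))), d, c), a, d))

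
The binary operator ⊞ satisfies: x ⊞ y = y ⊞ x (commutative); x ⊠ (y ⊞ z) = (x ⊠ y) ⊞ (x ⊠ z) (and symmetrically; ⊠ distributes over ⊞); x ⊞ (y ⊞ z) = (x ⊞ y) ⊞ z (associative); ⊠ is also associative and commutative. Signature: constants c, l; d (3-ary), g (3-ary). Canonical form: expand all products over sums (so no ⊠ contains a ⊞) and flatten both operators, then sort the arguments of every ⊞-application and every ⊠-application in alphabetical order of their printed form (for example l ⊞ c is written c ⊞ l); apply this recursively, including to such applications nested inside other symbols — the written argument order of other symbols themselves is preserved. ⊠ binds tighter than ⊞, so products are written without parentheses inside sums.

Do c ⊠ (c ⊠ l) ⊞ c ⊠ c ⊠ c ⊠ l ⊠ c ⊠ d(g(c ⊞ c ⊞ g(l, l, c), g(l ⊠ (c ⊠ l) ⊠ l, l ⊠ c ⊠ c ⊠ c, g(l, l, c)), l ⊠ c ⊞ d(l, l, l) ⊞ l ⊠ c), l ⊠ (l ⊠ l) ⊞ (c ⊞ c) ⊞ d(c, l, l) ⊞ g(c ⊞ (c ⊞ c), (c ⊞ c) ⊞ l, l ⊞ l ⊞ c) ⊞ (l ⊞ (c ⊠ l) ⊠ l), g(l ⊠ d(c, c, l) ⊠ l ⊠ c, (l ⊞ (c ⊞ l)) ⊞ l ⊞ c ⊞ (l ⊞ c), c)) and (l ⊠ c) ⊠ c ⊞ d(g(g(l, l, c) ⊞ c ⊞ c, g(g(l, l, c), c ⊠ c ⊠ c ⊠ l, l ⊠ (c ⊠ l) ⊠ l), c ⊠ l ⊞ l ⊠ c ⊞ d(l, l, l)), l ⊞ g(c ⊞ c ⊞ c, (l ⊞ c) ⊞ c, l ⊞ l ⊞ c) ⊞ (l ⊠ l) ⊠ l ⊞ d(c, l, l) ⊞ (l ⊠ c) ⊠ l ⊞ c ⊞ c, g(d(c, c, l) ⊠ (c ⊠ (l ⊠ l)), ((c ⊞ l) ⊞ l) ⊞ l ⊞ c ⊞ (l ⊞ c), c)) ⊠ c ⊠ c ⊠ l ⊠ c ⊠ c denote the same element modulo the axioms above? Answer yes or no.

Left:  c ⊠ (c ⊠ l) ⊞ c ⊠ c ⊠ c ⊠ l ⊠ c ⊠ d(g(c ⊞ c ⊞ g(l, l, c), g(l ⊠ (c ⊠ l) ⊠ l, l ⊠ c ⊠ c ⊠ c, g(l, l, c)), l ⊠ c ⊞ d(l, l, l) ⊞ l ⊠ c), l ⊠ (l ⊠ l) ⊞ (c ⊞ c) ⊞ d(c, l, l) ⊞ g(c ⊞ (c ⊞ c), (c ⊞ c) ⊞ l, l ⊞ l ⊞ c) ⊞ (l ⊞ (c ⊠ l) ⊠ l), g(l ⊠ d(c, c, l) ⊠ l ⊠ c, (l ⊞ (c ⊞ l)) ⊞ l ⊞ c ⊞ (l ⊞ c), c))
  Merge nested applications:  c ⊠ c ⊠ l ⊞ c ⊠ c ⊠ c ⊠ c ⊠ d(g(c ⊞ c ⊞ g(l, l, c), g(c ⊠ l ⊠ l ⊠ l, c ⊠ c ⊠ c ⊠ l, g(l, l, c)), c ⊠ l ⊞ c ⊠ l ⊞ d(l, l, l)), c ⊞ c ⊞ c ⊠ l ⊠ l ⊞ d(c, l, l) ⊞ g(c ⊞ c ⊞ c, c ⊞ c ⊞ l, c ⊞ l ⊞ l) ⊞ l ⊞ l ⊠ l ⊠ l, g(c ⊠ d(c, c, l) ⊠ l ⊠ l, c ⊞ c ⊞ c ⊞ l ⊞ l ⊞ l ⊞ l, c)) ⊠ l
  Sort arguments:  c ⊠ c ⊠ c ⊠ c ⊠ d(g(c ⊞ c ⊞ g(l, l, c), g(c ⊠ l ⊠ l ⊠ l, c ⊠ c ⊠ c ⊠ l, g(l, l, c)), c ⊠ l ⊞ c ⊠ l ⊞ d(l, l, l)), c ⊞ c ⊞ c ⊠ l ⊠ l ⊞ d(c, l, l) ⊞ g(c ⊞ c ⊞ c, c ⊞ c ⊞ l, c ⊞ l ⊞ l) ⊞ l ⊞ l ⊠ l ⊠ l, g(c ⊠ d(c, c, l) ⊠ l ⊠ l, c ⊞ c ⊞ c ⊞ l ⊞ l ⊞ l ⊞ l, c)) ⊠ l ⊞ c ⊠ c ⊠ l
Right:  (l ⊠ c) ⊠ c ⊞ d(g(g(l, l, c) ⊞ c ⊞ c, g(g(l, l, c), c ⊠ c ⊠ c ⊠ l, l ⊠ (c ⊠ l) ⊠ l), c ⊠ l ⊞ l ⊠ c ⊞ d(l, l, l)), l ⊞ g(c ⊞ c ⊞ c, (l ⊞ c) ⊞ c, l ⊞ l ⊞ c) ⊞ (l ⊠ l) ⊠ l ⊞ d(c, l, l) ⊞ (l ⊠ c) ⊠ l ⊞ c ⊞ c, g(d(c, c, l) ⊠ (c ⊠ (l ⊠ l)), ((c ⊞ l) ⊞ l) ⊞ l ⊞ c ⊞ (l ⊞ c), c)) ⊠ c ⊠ c ⊠ l ⊠ c ⊠ c
  Flatten:  c ⊠ c ⊠ l ⊞ c ⊠ c ⊠ c ⊠ c ⊠ d(g(c ⊞ c ⊞ g(l, l, c), g(g(l, l, c), c ⊠ c ⊠ c ⊠ l, c ⊠ l ⊠ l ⊠ l), c ⊠ l ⊞ c ⊠ l ⊞ d(l, l, l)), c ⊞ c ⊞ c ⊠ l ⊠ l ⊞ d(c, l, l) ⊞ g(c ⊞ c ⊞ c, c ⊞ c ⊞ l, c ⊞ l ⊞ l) ⊞ l ⊞ l ⊠ l ⊠ l, g(c ⊠ d(c, c, l) ⊠ l ⊠ l, c ⊞ c ⊞ c ⊞ l ⊞ l ⊞ l ⊞ l, c)) ⊠ l
  Sort arguments:  c ⊠ c ⊠ c ⊠ c ⊠ d(g(c ⊞ c ⊞ g(l, l, c), g(g(l, l, c), c ⊠ c ⊠ c ⊠ l, c ⊠ l ⊠ l ⊠ l), c ⊠ l ⊞ c ⊠ l ⊞ d(l, l, l)), c ⊞ c ⊞ c ⊠ l ⊠ l ⊞ d(c, l, l) ⊞ g(c ⊞ c ⊞ c, c ⊞ c ⊞ l, c ⊞ l ⊞ l) ⊞ l ⊞ l ⊠ l ⊠ l, g(c ⊠ d(c, c, l) ⊠ l ⊠ l, c ⊞ c ⊞ c ⊞ l ⊞ l ⊞ l ⊞ l, c)) ⊠ l ⊞ c ⊠ c ⊠ l

Answer: no — c ⊠ c ⊠ c ⊠ c ⊠ d(g(c ⊞ c ⊞ g(l, l, c), g(c ⊠ l ⊠ l ⊠ l, c ⊠ c ⊠ c ⊠ l, g(l, l, c)), c ⊠ l ⊞ c ⊠ l ⊞ d(l, l, l)), c ⊞ c ⊞ c ⊠ l ⊠ l ⊞ d(c, l, l) ⊞ g(c ⊞ c ⊞ c, c ⊞ c ⊞ l, c ⊞ l ⊞ l) ⊞ l ⊞ l ⊠ l ⊠ l, g(c ⊠ d(c, c, l) ⊠ l ⊠ l, c ⊞ c ⊞ c ⊞ l ⊞ l ⊞ l ⊞ l, c)) ⊠ l ⊞ c ⊠ c ⊠ l vs c ⊠ c ⊠ c ⊠ c ⊠ d(g(c ⊞ c ⊞ g(l, l, c), g(g(l, l, c), c ⊠ c ⊠ c ⊠ l, c ⊠ l ⊠ l ⊠ l), c ⊠ l ⊞ c ⊠ l ⊞ d(l, l, l)), c ⊞ c ⊞ c ⊠ l ⊠ l ⊞ d(c, l, l) ⊞ g(c ⊞ c ⊞ c, c ⊞ c ⊞ l, c ⊞ l ⊞ l) ⊞ l ⊞ l ⊠ l ⊠ l, g(c ⊠ d(c, c, l) ⊠ l ⊠ l, c ⊞ c ⊞ c ⊞ l ⊞ l ⊞ l ⊞ l, c)) ⊠ l ⊞ c ⊠ c ⊠ l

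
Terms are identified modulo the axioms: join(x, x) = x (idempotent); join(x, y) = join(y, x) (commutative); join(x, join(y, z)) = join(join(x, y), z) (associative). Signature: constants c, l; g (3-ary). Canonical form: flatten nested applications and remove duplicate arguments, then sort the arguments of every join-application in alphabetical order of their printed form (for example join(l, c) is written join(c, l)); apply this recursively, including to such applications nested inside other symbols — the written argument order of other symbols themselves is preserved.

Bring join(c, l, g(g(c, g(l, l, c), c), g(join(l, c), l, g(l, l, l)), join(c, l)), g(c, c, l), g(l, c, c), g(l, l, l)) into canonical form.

Answer: join(c, g(c, c, l), g(g(c, g(l, l, c), c), g(join(c, l), l, g(l, l, l)), join(c, l)), g(l, c, c), g(l, l, l), l)

Derivation:
Canonicalize subterm:  g(g(c, g(l, l, c), c), g(join(l, c), l, g(l, l, l)), join(c, l))  →  g(g(c, g(l, l, c), c), g(join(c, l), l, g(l, l, l)), join(c, l))
Sort:  join(c, g(c, c, l), g(g(c, g(l, l, c), c), g(join(c, l), l, g(l, l, l)), join(c, l)), g(l, c, c), g(l, l, l), l)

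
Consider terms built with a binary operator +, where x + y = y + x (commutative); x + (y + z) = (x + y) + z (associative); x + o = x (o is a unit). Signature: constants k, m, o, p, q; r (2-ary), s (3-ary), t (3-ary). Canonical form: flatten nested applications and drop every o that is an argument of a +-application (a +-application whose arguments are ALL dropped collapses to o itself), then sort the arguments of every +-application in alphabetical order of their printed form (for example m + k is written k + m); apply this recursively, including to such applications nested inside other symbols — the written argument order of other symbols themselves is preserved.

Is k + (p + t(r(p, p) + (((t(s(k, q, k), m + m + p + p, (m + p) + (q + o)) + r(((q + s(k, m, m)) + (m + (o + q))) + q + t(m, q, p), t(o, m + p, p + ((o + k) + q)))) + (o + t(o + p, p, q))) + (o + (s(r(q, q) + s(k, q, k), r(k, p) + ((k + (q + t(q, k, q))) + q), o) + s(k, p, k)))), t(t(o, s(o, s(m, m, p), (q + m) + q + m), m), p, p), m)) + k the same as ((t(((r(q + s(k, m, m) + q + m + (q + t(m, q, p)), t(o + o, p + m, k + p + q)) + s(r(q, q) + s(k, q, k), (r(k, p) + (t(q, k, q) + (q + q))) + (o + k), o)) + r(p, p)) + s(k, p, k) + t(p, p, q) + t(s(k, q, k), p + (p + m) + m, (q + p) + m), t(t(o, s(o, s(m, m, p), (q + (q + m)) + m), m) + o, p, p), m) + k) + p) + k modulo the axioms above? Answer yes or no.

Answer: yes — both canonical forms are k + k + p + t(r(m + q + q + q + s(k, m, m) + t(m, q, p), t(o, m + p, k + p + q)) + r(p, p) + s(k, p, k) + s(r(q, q) + s(k, q, k), k + q + q + r(k, p) + t(q, k, q), o) + t(p, p, q) + t(s(k, q, k), m + m + p + p, m + p + q), t(t(o, s(o, s(m, m, p), m + m + q + q), m), p, p), m)

Derivation:
Left:  k + (p + t(r(p, p) + (((t(s(k, q, k), m + m + p + p, (m + p) + (q + o)) + r(((q + s(k, m, m)) + (m + (o + q))) + q + t(m, q, p), t(o, m + p, p + ((o + k) + q)))) + (o + t(o + p, p, q))) + (o + (s(r(q, q) + s(k, q, k), r(k, p) + ((k + (q + t(q, k, q))) + q), o) + s(k, p, k)))), t(t(o, s(o, s(m, m, p), (q + m) + q + m), m), p, p), m)) + k
  Flatten:  k + p + t(r(p, p) + (((t(s(k, q, k), m + m + p + p, (m + p) + (q + o)) + r(((q + s(k, m, m)) + (m + (o + q))) + q + t(m, q, p), t(o, m + p, p + ((o + k) + q)))) + (o + t(o + p, p, q))) + (o + (s(r(q, q) + s(k, q, k), r(k, p) + ((k + (q + t(q, k, q))) + q), o) + s(k, p, k)))), t(t(o, s(o, s(m, m, p), (q + m) + q + m), m), p, p), m) + k
  Inside:  t(r(p, p) + (((t(s(k, q, k), m + m + p + p, (m + p) + (q + o)) + r(((q + s(k, m, m)) + (m + (o + q))) + q + t(m, q, p), t(o, m + p, p + ((o + k) + q)))) + (o + t(o + p, p, q))) + (o + (s(r(q, q) + s(k, q, k), r(k, p) + ((k + (q + t(q, k, q))) + q), o) + s(k, p, k)))), t(t(o, s(o, s(m, m, p), (q + m) + q + m), m), p, p), m)  →  t(r(m + q + q + q + s(k, m, m) + t(m, q, p), t(o, m + p, k + p + q)) + r(p, p) + s(k, p, k) + s(r(q, q) + s(k, q, k), k + q + q + r(k, p) + t(q, k, q), o) + t(p, p, q) + t(s(k, q, k), m + m + p + p, m + p + q), t(t(o, s(o, s(m, m, p), m + m + q + q), m), p, p), m)
  Order the arguments:  k + k + p + t(r(m + q + q + q + s(k, m, m) + t(m, q, p), t(o, m + p, k + p + q)) + r(p, p) + s(k, p, k) + s(r(q, q) + s(k, q, k), k + q + q + r(k, p) + t(q, k, q), o) + t(p, p, q) + t(s(k, q, k), m + m + p + p, m + p + q), t(t(o, s(o, s(m, m, p), m + m + q + q), m), p, p), m)
Right:  ((t(((r(q + s(k, m, m) + q + m + (q + t(m, q, p)), t(o + o, p + m, k + p + q)) + s(r(q, q) + s(k, q, k), (r(k, p) + (t(q, k, q) + (q + q))) + (o + k), o)) + r(p, p)) + s(k, p, k) + t(p, p, q) + t(s(k, q, k), p + (p + m) + m, (q + p) + m), t(t(o, s(o, s(m, m, p), (q + (q + m)) + m), m) + o, p, p), m) + k) + p) + k
  Merge nested applications:  t(((r(q + s(k, m, m) + q + m + (q + t(m, q, p)), t(o + o, p + m, k + p + q)) + s(r(q, q) + s(k, q, k), (r(k, p) + (t(q, k, q) + (q + q))) + (o + k), o)) + r(p, p)) + s(k, p, k) + t(p, p, q) + t(s(k, q, k), p + (p + m) + m, (q + p) + m), t(t(o, s(o, s(m, m, p), (q + (q + m)) + m), m) + o, p, p), m) + k + p + k
  Inside:  t(((r(q + s(k, m, m) + q + m + (q + t(m, q, p)), t(o + o, p + m, k + p + q)) + s(r(q, q) + s(k, q, k), (r(k, p) + (t(q, k, q) + (q + q))) + (o + k), o)) + r(p, p)) + s(k, p, k) + t(p, p, q) + t(s(k, q, k), p + (p + m) + m, (q + p) + m), t(t(o, s(o, s(m, m, p), (q + (q + m)) + m), m) + o, p, p), m)  →  t(r(m + q + q + q + s(k, m, m) + t(m, q, p), t(o, m + p, k + p + q)) + r(p, p) + s(k, p, k) + s(r(q, q) + s(k, q, k), k + q + q + r(k, p) + t(q, k, q), o) + t(p, p, q) + t(s(k, q, k), m + m + p + p, m + p + q), t(t(o, s(o, s(m, m, p), m + m + q + q), m), p, p), m)
  Sort:  k + k + p + t(r(m + q + q + q + s(k, m, m) + t(m, q, p), t(o, m + p, k + p + q)) + r(p, p) + s(k, p, k) + s(r(q, q) + s(k, q, k), k + q + q + r(k, p) + t(q, k, q), o) + t(p, p, q) + t(s(k, q, k), m + m + p + p, m + p + q), t(t(o, s(o, s(m, m, p), m + m + q + q), m), p, p), m)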